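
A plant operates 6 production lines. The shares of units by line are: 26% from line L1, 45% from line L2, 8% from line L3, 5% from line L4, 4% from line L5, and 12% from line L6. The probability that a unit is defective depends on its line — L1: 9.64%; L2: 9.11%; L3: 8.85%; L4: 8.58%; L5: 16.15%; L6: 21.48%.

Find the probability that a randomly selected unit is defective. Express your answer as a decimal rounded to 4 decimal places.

By the law of total probability,
P(D) = P(D|L1)·P(L1) + P(D|L2)·P(L2) + P(D|L3)·P(L3) + P(D|L4)·P(L4) + P(D|L5)·P(L5) + P(D|L6)·P(L6)
      = 0.0964·0.26 + 0.0911·0.45 + 0.0885·0.08 + 0.0858·0.05 + 0.1615·0.04 + 0.2148·0.12
      = 0.025064 + 0.040995 + 0.00708 + 0.00429 + 0.00646 + 0.025776 = 0.109665

0.1097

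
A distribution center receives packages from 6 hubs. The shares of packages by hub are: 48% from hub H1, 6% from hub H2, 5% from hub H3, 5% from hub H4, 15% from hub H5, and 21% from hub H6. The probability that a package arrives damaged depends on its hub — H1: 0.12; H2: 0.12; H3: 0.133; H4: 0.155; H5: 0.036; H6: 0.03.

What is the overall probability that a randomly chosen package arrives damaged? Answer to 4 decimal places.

0.0909

Summing over the partition,
P(D) = P(D|H1)·P(H1) + P(D|H2)·P(H2) + P(D|H3)·P(H3) + P(D|H4)·P(H4) + P(D|H5)·P(H5) + P(D|H6)·P(H6)
      = 0.12·0.48 + 0.12·0.06 + 0.133·0.05 + 0.155·0.05 + 0.036·0.15 + 0.03·0.21
      = 0.0576 + 0.0072 + 0.00665 + 0.00775 + 0.0054 + 0.0063 = 0.0909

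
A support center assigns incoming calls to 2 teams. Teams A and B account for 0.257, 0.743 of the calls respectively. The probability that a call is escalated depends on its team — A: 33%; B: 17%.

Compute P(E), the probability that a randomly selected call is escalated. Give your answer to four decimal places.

By the law of total probability,
P(E) = P(E|A)·P(A) + P(E|B)·P(B)
      = 0.33·0.257 + 0.17·0.743
      = 0.08481 + 0.12631 = 0.21112

P(E) ≈ 0.2111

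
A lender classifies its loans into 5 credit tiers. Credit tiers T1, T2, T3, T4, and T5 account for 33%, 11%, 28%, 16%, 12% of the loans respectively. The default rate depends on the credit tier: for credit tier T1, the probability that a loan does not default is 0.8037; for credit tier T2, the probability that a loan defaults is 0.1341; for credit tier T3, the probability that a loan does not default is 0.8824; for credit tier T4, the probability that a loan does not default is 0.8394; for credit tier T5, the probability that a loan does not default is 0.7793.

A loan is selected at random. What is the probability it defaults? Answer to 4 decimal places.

0.1646

P(D|T1) = 1 − 0.8037 = 0.1963.
P(D|T3) = 1 − 0.8824 = 0.1176.
P(D|T4) = 1 − 0.8394 = 0.1606.
P(D|T5) = 1 − 0.7793 = 0.2207.
P(D) = P(D|T1)·P(T1) + P(D|T2)·P(T2) + P(D|T3)·P(T3) + P(D|T4)·P(T4) + P(D|T5)·P(T5)
      = 0.1963·0.33 + 0.1341·0.11 + 0.1176·0.28 + 0.1606·0.16 + 0.2207·0.12
      = 0.064779 + 0.014751 + 0.032928 + 0.025696 + 0.026484 = 0.164638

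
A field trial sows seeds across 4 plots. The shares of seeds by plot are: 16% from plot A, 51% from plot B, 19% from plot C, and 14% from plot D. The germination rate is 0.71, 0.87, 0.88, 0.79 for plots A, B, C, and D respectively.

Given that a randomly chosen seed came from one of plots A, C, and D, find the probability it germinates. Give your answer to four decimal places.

Let S = {A, C, D}.
P(S) = 0.16 + 0.19 + 0.14 = 0.49.
P(G ∩ S) = 0.71·0.16 + 0.88·0.19 + 0.79·0.14 = 0.1136 + 0.1672 + 0.1106 = 0.3914.
P(G | S) = 0.3914 / 0.49 = 0.798776…

0.7988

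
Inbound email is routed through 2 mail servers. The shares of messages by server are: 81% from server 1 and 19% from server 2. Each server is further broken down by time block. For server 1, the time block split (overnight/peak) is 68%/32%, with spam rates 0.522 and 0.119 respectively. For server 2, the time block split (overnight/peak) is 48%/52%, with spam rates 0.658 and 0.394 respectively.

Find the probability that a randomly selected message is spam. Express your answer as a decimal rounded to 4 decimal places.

0.4173

P(S|1) = 0.68·0.522 + 0.32·0.119 = 0.35496 + 0.03808 = 0.39304
P(S|2) = 0.48·0.658 + 0.52·0.394 = 0.31584 + 0.20488 = 0.52072
By total probability over the outer partition,
P(S) = 0.81·0.39304 + 0.19·0.52072
      = 0.3183624 + 0.0989368 = 0.4172992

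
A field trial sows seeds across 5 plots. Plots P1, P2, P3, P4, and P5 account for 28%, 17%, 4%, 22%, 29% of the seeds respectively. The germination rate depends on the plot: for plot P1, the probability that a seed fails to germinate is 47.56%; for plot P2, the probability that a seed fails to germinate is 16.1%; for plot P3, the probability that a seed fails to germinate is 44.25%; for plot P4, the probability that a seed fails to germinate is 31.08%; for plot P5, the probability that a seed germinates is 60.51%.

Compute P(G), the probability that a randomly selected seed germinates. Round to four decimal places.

P(G|P1) = 1 − 0.4756 = 0.5244.
P(G|P2) = 1 − 0.161 = 0.839.
P(G|P3) = 1 − 0.4425 = 0.5575.
P(G|P4) = 1 − 0.3108 = 0.6892.
P(G) = P(G|P1)·P(P1) + P(G|P2)·P(P2) + P(G|P3)·P(P3) + P(G|P4)·P(P4) + P(G|P5)·P(P5)
      = 0.5244·0.28 + 0.839·0.17 + 0.5575·0.04 + 0.6892·0.22 + 0.6051·0.29
      = 0.146832 + 0.14263 + 0.0223 + 0.151624 + 0.175479 = 0.638865

0.6389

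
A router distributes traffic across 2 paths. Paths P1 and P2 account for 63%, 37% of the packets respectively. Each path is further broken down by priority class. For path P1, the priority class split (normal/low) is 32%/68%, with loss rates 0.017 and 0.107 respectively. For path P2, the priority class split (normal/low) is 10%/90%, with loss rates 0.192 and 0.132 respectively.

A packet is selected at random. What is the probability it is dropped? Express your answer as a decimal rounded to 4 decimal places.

P(L|P1) = 0.32·0.017 + 0.68·0.107 = 0.00544 + 0.07276 = 0.0782
P(L|P2) = 0.1·0.192 + 0.9·0.132 = 0.0192 + 0.1188 = 0.138
By total probability over the outer partition,
P(L) = 0.63·0.0782 + 0.37·0.138
      = 0.049266 + 0.05106 = 0.100326

0.1003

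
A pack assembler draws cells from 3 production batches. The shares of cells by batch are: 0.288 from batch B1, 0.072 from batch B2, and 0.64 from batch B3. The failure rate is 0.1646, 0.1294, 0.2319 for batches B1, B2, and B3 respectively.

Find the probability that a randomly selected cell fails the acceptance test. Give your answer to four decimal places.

0.2051

By the law of total probability,
P(F) = P(F|B1)·P(B1) + P(F|B2)·P(B2) + P(F|B3)·P(B3)
      = 0.1646·0.288 + 0.1294·0.072 + 0.2319·0.64
      = 0.0474048 + 0.0093168 + 0.148416 = 0.2051376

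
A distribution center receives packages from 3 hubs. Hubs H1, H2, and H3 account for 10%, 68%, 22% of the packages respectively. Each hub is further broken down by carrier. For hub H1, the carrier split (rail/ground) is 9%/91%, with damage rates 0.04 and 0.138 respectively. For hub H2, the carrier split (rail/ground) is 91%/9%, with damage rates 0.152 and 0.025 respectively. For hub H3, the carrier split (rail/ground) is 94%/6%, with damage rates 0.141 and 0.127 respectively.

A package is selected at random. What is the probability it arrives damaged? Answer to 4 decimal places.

P(D|H1) = 0.09·0.04 + 0.91·0.138 = 0.0036 + 0.12558 = 0.12918
P(D|H2) = 0.91·0.152 + 0.09·0.025 = 0.13832 + 0.00225 = 0.14057
P(D|H3) = 0.94·0.141 + 0.06·0.127 = 0.13254 + 0.00762 = 0.14016
By total probability over the outer partition,
P(D) = 0.1·0.12918 + 0.68·0.14057 + 0.22·0.14016
      = 0.012918 + 0.0955876 + 0.0308352 = 0.1393408

P(D) ≈ 0.1393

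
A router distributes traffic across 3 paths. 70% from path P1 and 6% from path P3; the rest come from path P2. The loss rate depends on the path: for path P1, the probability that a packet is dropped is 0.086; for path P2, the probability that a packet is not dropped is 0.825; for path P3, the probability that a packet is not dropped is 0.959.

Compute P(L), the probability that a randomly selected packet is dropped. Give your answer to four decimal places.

0.1047

P(P2) = 1 − (0.7 + 0.06) = 0.24.
P(L|P2) = 1 − 0.825 = 0.175.
P(L|P3) = 1 − 0.959 = 0.041.
Summing over the partition,
P(L) = P(L|P1)·P(P1) + P(L|P2)·P(P2) + P(L|P3)·P(P3)
      = 0.086·0.7 + 0.175·0.24 + 0.041·0.06
      = 0.0602 + 0.042 + 0.00246 = 0.10466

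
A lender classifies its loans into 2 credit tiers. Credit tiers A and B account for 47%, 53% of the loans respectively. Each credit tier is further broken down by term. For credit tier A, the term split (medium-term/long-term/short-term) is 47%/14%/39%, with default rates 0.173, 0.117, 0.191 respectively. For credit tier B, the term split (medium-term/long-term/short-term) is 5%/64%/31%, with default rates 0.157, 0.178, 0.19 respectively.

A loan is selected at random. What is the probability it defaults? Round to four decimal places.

P(D|A) = 0.47·0.173 + 0.14·0.117 + 0.39·0.191 = 0.08131 + 0.01638 + 0.07449 = 0.17218
P(D|B) = 0.05·0.157 + 0.64·0.178 + 0.31·0.19 = 0.00785 + 0.11392 + 0.0589 = 0.18067
By total probability over the outer partition,
P(D) = 0.47·0.17218 + 0.53·0.18067
      = 0.0809246 + 0.0957551 = 0.1766797

0.1767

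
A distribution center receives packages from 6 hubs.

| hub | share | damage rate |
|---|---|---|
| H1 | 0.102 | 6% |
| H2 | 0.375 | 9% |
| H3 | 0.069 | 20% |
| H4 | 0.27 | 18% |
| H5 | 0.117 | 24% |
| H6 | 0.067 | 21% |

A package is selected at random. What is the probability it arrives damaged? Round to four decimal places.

P(D) = P(D|H1)·P(H1) + P(D|H2)·P(H2) + P(D|H3)·P(H3) + P(D|H4)·P(H4) + P(D|H5)·P(H5) + P(D|H6)·P(H6)
      = 0.06·0.102 + 0.09·0.375 + 0.2·0.069 + 0.18·0.27 + 0.24·0.117 + 0.21·0.067
      = 0.00612 + 0.03375 + 0.0138 + 0.0486 + 0.02808 + 0.01407 = 0.14442

0.1444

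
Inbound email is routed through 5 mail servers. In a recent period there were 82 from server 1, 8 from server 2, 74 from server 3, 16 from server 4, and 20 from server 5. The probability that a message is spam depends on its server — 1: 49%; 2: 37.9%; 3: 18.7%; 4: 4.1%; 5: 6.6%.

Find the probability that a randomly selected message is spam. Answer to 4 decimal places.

P(S) ≈ 0.2951

Total: 82 + 8 + 74 + 16 + 20 = 200.
P(1) = 82/200 = 0.41. P(2) = 8/200 = 0.04. P(3) = 74/200 = 0.37. P(4) = 16/200 = 0.08. P(5) = 20/200 = 0.1.
P(S) = P(S|1)·P(1) + P(S|2)·P(2) + P(S|3)·P(3) + P(S|4)·P(4) + P(S|5)·P(5)
      = 0.49·0.41 + 0.379·0.04 + 0.187·0.37 + 0.041·0.08 + 0.066·0.1
      = 0.2009 + 0.01516 + 0.06919 + 0.00328 + 0.0066 = 0.29513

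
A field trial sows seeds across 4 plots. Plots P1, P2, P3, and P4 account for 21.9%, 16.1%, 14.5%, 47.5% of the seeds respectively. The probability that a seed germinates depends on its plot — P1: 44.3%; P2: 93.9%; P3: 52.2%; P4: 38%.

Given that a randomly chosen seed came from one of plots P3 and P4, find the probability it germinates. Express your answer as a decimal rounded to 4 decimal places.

0.4132

Let S = {P3, P4}.
P(S) = 0.145 + 0.475 = 0.62.
P(G ∩ S) = 0.522·0.145 + 0.38·0.475 = 0.07569 + 0.1805 = 0.25619.
P(G | S) = 0.25619 / 0.62 = 0.413210…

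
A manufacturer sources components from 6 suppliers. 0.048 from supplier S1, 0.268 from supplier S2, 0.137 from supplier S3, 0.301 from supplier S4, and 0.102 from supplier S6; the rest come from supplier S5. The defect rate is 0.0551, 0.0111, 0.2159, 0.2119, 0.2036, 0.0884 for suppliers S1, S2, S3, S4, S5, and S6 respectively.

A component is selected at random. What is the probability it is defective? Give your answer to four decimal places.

P(D) ≈ 0.1373

P(S5) = 1 − (0.048 + 0.268 + 0.137 + 0.301 + 0.102) = 0.144.
P(D) = P(D|S1)·P(S1) + P(D|S2)·P(S2) + P(D|S3)·P(S3) + P(D|S4)·P(S4) + P(D|S5)·P(S5) + P(D|S6)·P(S6)
      = 0.0551·0.048 + 0.0111·0.268 + 0.2159·0.137 + 0.2119·0.301 + 0.2036·0.144 + 0.0884·0.102
      = 0.0026448 + 0.0029748 + 0.0295783 + 0.0637819 + 0.0293184 + 0.0090168 = 0.137315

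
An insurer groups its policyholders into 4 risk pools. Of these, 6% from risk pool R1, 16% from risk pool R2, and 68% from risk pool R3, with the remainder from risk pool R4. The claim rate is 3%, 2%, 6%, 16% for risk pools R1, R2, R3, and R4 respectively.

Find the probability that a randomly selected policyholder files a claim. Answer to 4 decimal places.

0.0618

P(R4) = 1 − (0.06 + 0.16 + 0.68) = 0.1.
Summing over the partition,
P(C) = P(C|R1)·P(R1) + P(C|R2)·P(R2) + P(C|R3)·P(R3) + P(C|R4)·P(R4)
      = 0.03·0.06 + 0.02·0.16 + 0.06·0.68 + 0.16·0.1
      = 0.0018 + 0.0032 + 0.0408 + 0.016 = 0.0618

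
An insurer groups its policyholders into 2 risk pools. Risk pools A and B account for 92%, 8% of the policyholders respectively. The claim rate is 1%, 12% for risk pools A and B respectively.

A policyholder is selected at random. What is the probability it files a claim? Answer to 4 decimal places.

P(C) = P(C|A)·P(A) + P(C|B)·P(B)
      = 0.01·0.92 + 0.12·0.08
      = 0.0092 + 0.0096 = 0.0188

P(C) ≈ 0.0188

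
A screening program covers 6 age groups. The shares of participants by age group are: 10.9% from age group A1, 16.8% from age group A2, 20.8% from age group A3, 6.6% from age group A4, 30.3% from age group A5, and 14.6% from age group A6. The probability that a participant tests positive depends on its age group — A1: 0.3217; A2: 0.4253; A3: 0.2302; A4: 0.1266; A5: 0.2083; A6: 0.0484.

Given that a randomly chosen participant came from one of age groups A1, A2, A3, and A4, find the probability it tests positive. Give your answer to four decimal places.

0.2954

Let S = {A1, A2, A3, A4}.
P(S) = 0.109 + 0.168 + 0.208 + 0.066 = 0.551.
P(T ∩ S) = 0.3217·0.109 + 0.4253·0.168 + 0.2302·0.208 + 0.1266·0.066 = 0.0350653 + 0.0714504 + 0.0478816 + 0.0083556 = 0.1627529.
P(T | S) = 0.1627529 / 0.551 = 0.295377…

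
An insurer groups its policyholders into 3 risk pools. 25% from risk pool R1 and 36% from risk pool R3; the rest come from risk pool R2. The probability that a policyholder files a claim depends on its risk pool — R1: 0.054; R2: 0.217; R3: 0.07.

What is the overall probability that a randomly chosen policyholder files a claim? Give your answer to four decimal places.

P(R2) = 1 − (0.25 + 0.36) = 0.39.
By the law of total probability,
P(C) = P(C|R1)·P(R1) + P(C|R2)·P(R2) + P(C|R3)·P(R3)
      = 0.054·0.25 + 0.217·0.39 + 0.07·0.36
      = 0.0135 + 0.08463 + 0.0252 = 0.12333

P(C) ≈ 0.1233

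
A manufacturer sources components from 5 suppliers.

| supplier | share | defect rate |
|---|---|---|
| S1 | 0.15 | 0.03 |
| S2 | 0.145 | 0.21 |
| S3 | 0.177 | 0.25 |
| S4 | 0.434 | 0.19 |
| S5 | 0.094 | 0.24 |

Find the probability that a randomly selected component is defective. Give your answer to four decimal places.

P(D) ≈ 0.1842

Using total probability over the partition,
P(D) = P(D|S1)·P(S1) + P(D|S2)·P(S2) + P(D|S3)·P(S3) + P(D|S4)·P(S4) + P(D|S5)·P(S5)
      = 0.03·0.15 + 0.21·0.145 + 0.25·0.177 + 0.19·0.434 + 0.24·0.094
      = 0.0045 + 0.03045 + 0.04425 + 0.08246 + 0.02256 = 0.18422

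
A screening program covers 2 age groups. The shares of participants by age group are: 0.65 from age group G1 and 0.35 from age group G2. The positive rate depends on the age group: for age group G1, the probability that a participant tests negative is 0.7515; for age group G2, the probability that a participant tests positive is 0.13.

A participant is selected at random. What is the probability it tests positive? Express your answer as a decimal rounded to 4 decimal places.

0.2070

P(T|G1) = 1 − 0.7515 = 0.2485.
Summing over the partition,
P(T) = P(T|G1)·P(G1) + P(T|G2)·P(G2)
      = 0.2485·0.65 + 0.13·0.35
      = 0.161525 + 0.0455 = 0.207025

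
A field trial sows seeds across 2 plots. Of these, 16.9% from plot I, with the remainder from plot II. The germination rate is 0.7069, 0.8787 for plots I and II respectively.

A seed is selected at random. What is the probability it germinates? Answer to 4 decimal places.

P(G) ≈ 0.8497

P(II) = 1 − (0.169) = 0.831.
P(G) = P(G|I)·P(I) + P(G|II)·P(II)
      = 0.7069·0.169 + 0.8787·0.831
      = 0.1194661 + 0.7301997 = 0.8496658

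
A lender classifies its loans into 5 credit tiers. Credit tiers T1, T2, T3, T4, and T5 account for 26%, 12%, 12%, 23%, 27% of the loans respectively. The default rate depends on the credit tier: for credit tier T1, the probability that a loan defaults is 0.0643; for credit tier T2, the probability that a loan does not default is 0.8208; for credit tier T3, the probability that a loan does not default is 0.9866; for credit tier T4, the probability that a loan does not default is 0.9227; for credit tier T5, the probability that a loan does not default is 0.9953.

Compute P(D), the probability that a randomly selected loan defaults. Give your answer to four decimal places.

0.0589

P(D|T2) = 1 − 0.8208 = 0.1792.
P(D|T3) = 1 − 0.9866 = 0.0134.
P(D|T4) = 1 − 0.9227 = 0.0773.
P(D|T5) = 1 − 0.9953 = 0.0047.
Using total probability over the partition,
P(D) = P(D|T1)·P(T1) + P(D|T2)·P(T2) + P(D|T3)·P(T3) + P(D|T4)·P(T4) + P(D|T5)·P(T5)
      = 0.0643·0.26 + 0.1792·0.12 + 0.0134·0.12 + 0.0773·0.23 + 0.0047·0.27
      = 0.016718 + 0.021504 + 0.001608 + 0.017779 + 0.001269 = 0.058878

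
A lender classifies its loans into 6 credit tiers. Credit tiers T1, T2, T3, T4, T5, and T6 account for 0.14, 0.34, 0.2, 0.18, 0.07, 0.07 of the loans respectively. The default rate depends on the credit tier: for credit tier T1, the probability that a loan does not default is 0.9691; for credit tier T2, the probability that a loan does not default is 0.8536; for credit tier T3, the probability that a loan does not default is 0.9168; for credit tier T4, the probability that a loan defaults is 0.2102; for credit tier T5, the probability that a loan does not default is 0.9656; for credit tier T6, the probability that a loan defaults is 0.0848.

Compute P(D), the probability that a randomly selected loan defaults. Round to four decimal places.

0.1169

P(D|T1) = 1 − 0.9691 = 0.0309.
P(D|T2) = 1 − 0.8536 = 0.1464.
P(D|T3) = 1 − 0.9168 = 0.0832.
P(D|T5) = 1 − 0.9656 = 0.0344.
P(D) = P(D|T1)·P(T1) + P(D|T2)·P(T2) + P(D|T3)·P(T3) + P(D|T4)·P(T4) + P(D|T5)·P(T5) + P(D|T6)·P(T6)
      = 0.0309·0.14 + 0.1464·0.34 + 0.0832·0.2 + 0.2102·0.18 + 0.0344·0.07 + 0.0848·0.07
      = 0.004326 + 0.049776 + 0.01664 + 0.037836 + 0.002408 + 0.005936 = 0.116922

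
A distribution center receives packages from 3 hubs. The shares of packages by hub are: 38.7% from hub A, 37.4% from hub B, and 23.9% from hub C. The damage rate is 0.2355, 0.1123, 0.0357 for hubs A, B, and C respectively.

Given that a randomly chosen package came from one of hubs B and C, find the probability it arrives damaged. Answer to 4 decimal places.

Let S = {B, C}.
P(S) = 0.374 + 0.239 = 0.613.
P(D ∩ S) = 0.1123·0.374 + 0.0357·0.239 = 0.0420002 + 0.0085323 = 0.0505325.
P(D | S) = 0.0505325 / 0.613 = 0.082435…

P(D|S) ≈ 0.0824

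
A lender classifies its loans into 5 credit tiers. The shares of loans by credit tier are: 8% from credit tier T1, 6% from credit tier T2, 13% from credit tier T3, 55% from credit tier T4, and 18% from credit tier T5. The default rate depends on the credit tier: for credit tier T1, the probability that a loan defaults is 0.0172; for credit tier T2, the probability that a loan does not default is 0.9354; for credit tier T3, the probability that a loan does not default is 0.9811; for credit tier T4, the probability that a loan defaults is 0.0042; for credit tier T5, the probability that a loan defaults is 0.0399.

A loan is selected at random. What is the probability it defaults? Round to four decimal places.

P(D|T2) = 1 − 0.9354 = 0.0646.
P(D|T3) = 1 − 0.9811 = 0.0189.
P(D) = P(D|T1)·P(T1) + P(D|T2)·P(T2) + P(D|T3)·P(T3) + P(D|T4)·P(T4) + P(D|T5)·P(T5)
      = 0.0172·0.08 + 0.0646·0.06 + 0.0189·0.13 + 0.0042·0.55 + 0.0399·0.18
      = 0.001376 + 0.003876 + 0.002457 + 0.00231 + 0.007182 = 0.017201

0.0172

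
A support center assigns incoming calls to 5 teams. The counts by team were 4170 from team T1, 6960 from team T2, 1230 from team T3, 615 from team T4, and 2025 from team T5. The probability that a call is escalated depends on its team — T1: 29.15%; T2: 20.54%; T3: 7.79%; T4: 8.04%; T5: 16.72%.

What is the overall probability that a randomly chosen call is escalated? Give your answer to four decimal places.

Total: 4170 + 6960 + 1230 + 615 + 2025 = 15000.
P(T1) = 4170/15000 = 0.278. P(T2) = 6960/15000 = 0.464. P(T3) = 1230/15000 = 0.082. P(T4) = 615/15000 = 0.041. P(T5) = 2025/15000 = 0.135.
P(E) = P(E|T1)·P(T1) + P(E|T2)·P(T2) + P(E|T3)·P(T3) + P(E|T4)·P(T4) + P(E|T5)·P(T5)
      = 0.2915·0.278 + 0.2054·0.464 + 0.0779·0.082 + 0.0804·0.041 + 0.1672·0.135
      = 0.081037 + 0.0953056 + 0.0063878 + 0.0032964 + 0.022572 = 0.2085988

0.2086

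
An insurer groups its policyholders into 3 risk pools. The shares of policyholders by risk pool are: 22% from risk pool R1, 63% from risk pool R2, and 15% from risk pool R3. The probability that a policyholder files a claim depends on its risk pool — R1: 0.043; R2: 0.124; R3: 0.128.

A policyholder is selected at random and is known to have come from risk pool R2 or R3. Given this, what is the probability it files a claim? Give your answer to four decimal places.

0.1248

Let S = {R2, R3}.
P(S) = 0.63 + 0.15 = 0.78.
P(C ∩ S) = 0.124·0.63 + 0.128·0.15 = 0.07812 + 0.0192 = 0.09732.
P(C | S) = 0.09732 / 0.78 = 0.124769…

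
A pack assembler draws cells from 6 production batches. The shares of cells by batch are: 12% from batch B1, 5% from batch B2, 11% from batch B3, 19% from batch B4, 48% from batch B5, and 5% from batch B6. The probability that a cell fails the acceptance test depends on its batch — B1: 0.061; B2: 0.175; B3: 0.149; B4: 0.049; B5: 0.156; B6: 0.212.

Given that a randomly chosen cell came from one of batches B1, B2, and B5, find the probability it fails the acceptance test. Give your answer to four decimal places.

Let S = {B1, B2, B5}.
P(S) = 0.12 + 0.05 + 0.48 = 0.65.
P(F ∩ S) = 0.061·0.12 + 0.175·0.05 + 0.156·0.48 = 0.00732 + 0.00875 + 0.07488 = 0.09095.
P(F | S) = 0.09095 / 0.65 = 0.139923…

0.1399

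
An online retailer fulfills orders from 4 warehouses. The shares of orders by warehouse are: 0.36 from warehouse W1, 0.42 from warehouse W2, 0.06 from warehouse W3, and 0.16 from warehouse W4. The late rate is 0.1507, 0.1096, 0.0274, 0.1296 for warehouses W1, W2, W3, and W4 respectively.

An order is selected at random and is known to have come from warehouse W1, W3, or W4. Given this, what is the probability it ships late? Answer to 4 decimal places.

Let S = {W1, W3, W4}.
P(S) = 0.36 + 0.06 + 0.16 = 0.58.
P(L ∩ S) = 0.1507·0.36 + 0.0274·0.06 + 0.1296·0.16 = 0.054252 + 0.001644 + 0.020736 = 0.076632.
P(L | S) = 0.076632 / 0.58 = 0.132124…

P(L|S) ≈ 0.1321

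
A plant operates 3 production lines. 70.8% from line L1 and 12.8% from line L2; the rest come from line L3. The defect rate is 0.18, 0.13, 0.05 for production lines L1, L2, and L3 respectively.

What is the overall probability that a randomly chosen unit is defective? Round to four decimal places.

0.1523

P(L3) = 1 − (0.708 + 0.128) = 0.164.
P(D) = P(D|L1)·P(L1) + P(D|L2)·P(L2) + P(D|L3)·P(L3)
      = 0.18·0.708 + 0.13·0.128 + 0.05·0.164
      = 0.12744 + 0.01664 + 0.0082 = 0.15228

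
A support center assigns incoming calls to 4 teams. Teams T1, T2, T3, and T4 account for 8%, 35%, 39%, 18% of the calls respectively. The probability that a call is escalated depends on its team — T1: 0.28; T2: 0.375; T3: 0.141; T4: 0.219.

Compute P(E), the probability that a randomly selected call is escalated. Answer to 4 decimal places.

P(E) = P(E|T1)·P(T1) + P(E|T2)·P(T2) + P(E|T3)·P(T3) + P(E|T4)·P(T4)
      = 0.28·0.08 + 0.375·0.35 + 0.141·0.39 + 0.219·0.18
      = 0.0224 + 0.13125 + 0.05499 + 0.03942 = 0.24806

0.2481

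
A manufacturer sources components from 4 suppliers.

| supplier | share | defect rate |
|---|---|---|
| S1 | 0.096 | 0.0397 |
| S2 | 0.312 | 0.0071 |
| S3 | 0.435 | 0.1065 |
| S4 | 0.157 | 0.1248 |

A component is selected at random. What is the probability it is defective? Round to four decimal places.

P(D) ≈ 0.0719

Using total probability over the partition,
P(D) = P(D|S1)·P(S1) + P(D|S2)·P(S2) + P(D|S3)·P(S3) + P(D|S4)·P(S4)
      = 0.0397·0.096 + 0.0071·0.312 + 0.1065·0.435 + 0.1248·0.157
      = 0.0038112 + 0.0022152 + 0.0463275 + 0.0195936 = 0.0719475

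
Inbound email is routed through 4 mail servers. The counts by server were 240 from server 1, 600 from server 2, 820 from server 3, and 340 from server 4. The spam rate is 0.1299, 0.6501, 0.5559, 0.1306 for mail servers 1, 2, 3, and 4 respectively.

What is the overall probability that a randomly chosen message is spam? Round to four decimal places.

0.4607

Total: 240 + 600 + 820 + 340 = 2000.
P(1) = 240/2000 = 0.12. P(2) = 600/2000 = 0.3. P(3) = 820/2000 = 0.41. P(4) = 340/2000 = 0.17.
P(S) = P(S|1)·P(1) + P(S|2)·P(2) + P(S|3)·P(3) + P(S|4)·P(4)
      = 0.1299·0.12 + 0.6501·0.3 + 0.5559·0.41 + 0.1306·0.17
      = 0.015588 + 0.19503 + 0.227919 + 0.022202 = 0.460739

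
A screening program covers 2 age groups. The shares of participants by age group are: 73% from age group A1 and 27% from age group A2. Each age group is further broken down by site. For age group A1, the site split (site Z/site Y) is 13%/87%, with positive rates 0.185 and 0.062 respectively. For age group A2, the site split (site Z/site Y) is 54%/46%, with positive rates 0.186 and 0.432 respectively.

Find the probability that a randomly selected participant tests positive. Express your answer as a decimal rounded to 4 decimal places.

0.1377

P(T|A1) = 0.13·0.185 + 0.87·0.062 = 0.02405 + 0.05394 = 0.07799
P(T|A2) = 0.54·0.186 + 0.46·0.432 = 0.10044 + 0.19872 = 0.29916
By total probability over the outer partition,
P(T) = 0.73·0.07799 + 0.27·0.29916
      = 0.0569327 + 0.0807732 = 0.1377059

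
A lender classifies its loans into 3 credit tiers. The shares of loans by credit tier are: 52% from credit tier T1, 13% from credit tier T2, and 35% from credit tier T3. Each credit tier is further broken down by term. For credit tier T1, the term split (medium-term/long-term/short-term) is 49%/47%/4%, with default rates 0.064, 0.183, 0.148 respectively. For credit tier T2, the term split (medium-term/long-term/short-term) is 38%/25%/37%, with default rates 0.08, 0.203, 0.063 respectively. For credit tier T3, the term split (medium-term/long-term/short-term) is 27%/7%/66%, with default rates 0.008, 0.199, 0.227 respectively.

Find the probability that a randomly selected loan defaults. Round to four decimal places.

P(D) ≈ 0.1358

P(D|T1) = 0.49·0.064 + 0.47·0.183 + 0.04·0.148 = 0.03136 + 0.08601 + 0.00592 = 0.12329
P(D|T2) = 0.38·0.08 + 0.25·0.203 + 0.37·0.063 = 0.0304 + 0.05075 + 0.02331 = 0.10446
P(D|T3) = 0.27·0.008 + 0.07·0.199 + 0.66·0.227 = 0.00216 + 0.01393 + 0.14982 = 0.16591
By total probability over the outer partition,
P(D) = 0.52·0.12329 + 0.13·0.10446 + 0.35·0.16591
      = 0.0641108 + 0.0135798 + 0.0580685 = 0.1357591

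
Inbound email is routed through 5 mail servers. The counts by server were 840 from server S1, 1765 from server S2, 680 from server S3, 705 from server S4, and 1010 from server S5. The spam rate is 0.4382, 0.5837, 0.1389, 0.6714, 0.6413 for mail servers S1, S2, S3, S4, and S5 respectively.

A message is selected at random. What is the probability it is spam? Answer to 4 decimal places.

P(S) ≈ 0.5228

Total: 840 + 1765 + 680 + 705 + 1010 = 5000.
P(S1) = 840/5000 = 0.168. P(S2) = 1765/5000 = 0.353. P(S3) = 680/5000 = 0.136. P(S4) = 705/5000 = 0.141. P(S5) = 1010/5000 = 0.202.
P(S) = P(S|S1)·P(S1) + P(S|S2)·P(S2) + P(S|S3)·P(S3) + P(S|S4)·P(S4) + P(S|S5)·P(S5)
      = 0.4382·0.168 + 0.5837·0.353 + 0.1389·0.136 + 0.6714·0.141 + 0.6413·0.202
      = 0.0736176 + 0.2060461 + 0.0188904 + 0.0946674 + 0.1295426 = 0.5227641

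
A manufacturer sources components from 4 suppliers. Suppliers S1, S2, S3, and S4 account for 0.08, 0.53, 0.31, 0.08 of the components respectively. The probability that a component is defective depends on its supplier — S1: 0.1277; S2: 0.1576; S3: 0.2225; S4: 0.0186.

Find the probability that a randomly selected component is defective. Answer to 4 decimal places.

0.1642

P(D) = P(D|S1)·P(S1) + P(D|S2)·P(S2) + P(D|S3)·P(S3) + P(D|S4)·P(S4)
      = 0.1277·0.08 + 0.1576·0.53 + 0.2225·0.31 + 0.0186·0.08
      = 0.010216 + 0.083528 + 0.068975 + 0.001488 = 0.164207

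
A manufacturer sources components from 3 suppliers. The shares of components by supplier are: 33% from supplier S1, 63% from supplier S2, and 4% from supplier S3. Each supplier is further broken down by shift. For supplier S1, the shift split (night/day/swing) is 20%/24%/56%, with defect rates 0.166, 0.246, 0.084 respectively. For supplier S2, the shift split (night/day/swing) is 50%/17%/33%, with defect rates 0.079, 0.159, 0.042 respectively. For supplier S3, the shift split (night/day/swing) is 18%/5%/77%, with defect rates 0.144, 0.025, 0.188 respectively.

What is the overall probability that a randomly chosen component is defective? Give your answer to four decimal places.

P(D|S1) = 0.2·0.166 + 0.24·0.246 + 0.56·0.084 = 0.0332 + 0.05904 + 0.04704 = 0.13928
P(D|S2) = 0.5·0.079 + 0.17·0.159 + 0.33·0.042 = 0.0395 + 0.02703 + 0.01386 = 0.08039
P(D|S3) = 0.18·0.144 + 0.05·0.025 + 0.77·0.188 = 0.02592 + 0.00125 + 0.14476 = 0.17193
By total probability over the outer partition,
P(D) = 0.33·0.13928 + 0.63·0.08039 + 0.04·0.17193
      = 0.0459624 + 0.0506457 + 0.0068772 = 0.1034853

P(D) ≈ 0.1035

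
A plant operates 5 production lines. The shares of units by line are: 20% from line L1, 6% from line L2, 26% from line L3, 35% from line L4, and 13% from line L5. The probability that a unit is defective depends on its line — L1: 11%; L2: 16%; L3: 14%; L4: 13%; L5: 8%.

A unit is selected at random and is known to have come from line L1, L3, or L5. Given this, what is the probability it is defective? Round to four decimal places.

Let S = {L1, L3, L5}.
P(S) = 0.2 + 0.26 + 0.13 = 0.59.
P(D ∩ S) = 0.11·0.2 + 0.14·0.26 + 0.08·0.13 = 0.022 + 0.0364 + 0.0104 = 0.0688.
P(D | S) = 0.0688 / 0.59 = 0.116610…

P(D|S) ≈ 0.1166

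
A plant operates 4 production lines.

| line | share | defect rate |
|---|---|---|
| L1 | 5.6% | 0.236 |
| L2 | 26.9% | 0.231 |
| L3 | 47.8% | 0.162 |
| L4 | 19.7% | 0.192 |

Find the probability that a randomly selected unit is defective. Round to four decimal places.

Summing over the partition,
P(D) = P(D|L1)·P(L1) + P(D|L2)·P(L2) + P(D|L3)·P(L3) + P(D|L4)·P(L4)
      = 0.236·0.056 + 0.231·0.269 + 0.162·0.478 + 0.192·0.197
      = 0.013216 + 0.062139 + 0.077436 + 0.037824 = 0.190615

P(D) ≈ 0.1906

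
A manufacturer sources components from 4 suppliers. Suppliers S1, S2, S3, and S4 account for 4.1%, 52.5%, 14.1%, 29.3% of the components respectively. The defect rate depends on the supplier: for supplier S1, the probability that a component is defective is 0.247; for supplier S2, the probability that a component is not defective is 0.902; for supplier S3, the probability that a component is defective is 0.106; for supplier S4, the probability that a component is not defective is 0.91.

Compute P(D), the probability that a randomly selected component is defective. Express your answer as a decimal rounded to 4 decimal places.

P(D|S2) = 1 − 0.902 = 0.098.
P(D|S4) = 1 − 0.91 = 0.09.
By the law of total probability,
P(D) = P(D|S1)·P(S1) + P(D|S2)·P(S2) + P(D|S3)·P(S3) + P(D|S4)·P(S4)
      = 0.247·0.041 + 0.098·0.525 + 0.106·0.141 + 0.09·0.293
      = 0.010127 + 0.05145 + 0.014946 + 0.02637 = 0.102893

P(D) ≈ 0.1029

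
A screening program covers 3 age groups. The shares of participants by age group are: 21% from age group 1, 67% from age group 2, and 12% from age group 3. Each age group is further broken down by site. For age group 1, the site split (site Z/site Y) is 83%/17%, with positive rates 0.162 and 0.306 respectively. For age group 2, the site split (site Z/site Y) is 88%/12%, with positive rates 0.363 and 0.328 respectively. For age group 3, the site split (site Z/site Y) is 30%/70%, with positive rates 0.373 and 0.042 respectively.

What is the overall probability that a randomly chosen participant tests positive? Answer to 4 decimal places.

P(T|1) = 0.83·0.162 + 0.17·0.306 = 0.13446 + 0.05202 = 0.18648
P(T|2) = 0.88·0.363 + 0.12·0.328 = 0.31944 + 0.03936 = 0.3588
P(T|3) = 0.3·0.373 + 0.7·0.042 = 0.1119 + 0.0294 = 0.1413
By total probability over the outer partition,
P(T) = 0.21·0.18648 + 0.67·0.3588 + 0.12·0.1413
      = 0.0391608 + 0.240396 + 0.016956 = 0.2965128

P(T) ≈ 0.2965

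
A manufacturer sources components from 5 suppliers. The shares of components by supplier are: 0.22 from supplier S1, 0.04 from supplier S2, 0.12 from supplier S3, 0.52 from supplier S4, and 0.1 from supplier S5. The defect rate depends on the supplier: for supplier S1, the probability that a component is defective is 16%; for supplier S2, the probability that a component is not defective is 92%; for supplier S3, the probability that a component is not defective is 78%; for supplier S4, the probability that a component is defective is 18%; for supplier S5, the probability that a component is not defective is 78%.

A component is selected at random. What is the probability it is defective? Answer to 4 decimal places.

P(D|S2) = 1 − 0.92 = 0.08.
P(D|S3) = 1 − 0.78 = 0.22.
P(D|S5) = 1 − 0.78 = 0.22.
By the law of total probability,
P(D) = P(D|S1)·P(S1) + P(D|S2)·P(S2) + P(D|S3)·P(S3) + P(D|S4)·P(S4) + P(D|S5)·P(S5)
      = 0.16·0.22 + 0.08·0.04 + 0.22·0.12 + 0.18·0.52 + 0.22·0.1
      = 0.0352 + 0.0032 + 0.0264 + 0.0936 + 0.022 = 0.1804

0.1804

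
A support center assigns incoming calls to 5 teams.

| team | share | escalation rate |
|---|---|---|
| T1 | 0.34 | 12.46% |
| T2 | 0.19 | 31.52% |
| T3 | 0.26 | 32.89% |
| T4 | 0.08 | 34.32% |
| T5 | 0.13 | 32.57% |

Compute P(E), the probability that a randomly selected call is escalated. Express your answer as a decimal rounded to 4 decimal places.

P(E) ≈ 0.2576

P(E) = P(E|T1)·P(T1) + P(E|T2)·P(T2) + P(E|T3)·P(T3) + P(E|T4)·P(T4) + P(E|T5)·P(T5)
      = 0.1246·0.34 + 0.3152·0.19 + 0.3289·0.26 + 0.3432·0.08 + 0.3257·0.13
      = 0.042364 + 0.059888 + 0.085514 + 0.027456 + 0.042341 = 0.257563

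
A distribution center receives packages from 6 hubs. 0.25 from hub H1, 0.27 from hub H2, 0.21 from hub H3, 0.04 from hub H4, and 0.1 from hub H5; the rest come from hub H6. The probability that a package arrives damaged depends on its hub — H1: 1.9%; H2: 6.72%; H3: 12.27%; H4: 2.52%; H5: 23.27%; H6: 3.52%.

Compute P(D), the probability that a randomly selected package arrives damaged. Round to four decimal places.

0.0775

P(H6) = 1 − (0.25 + 0.27 + 0.21 + 0.04 + 0.1) = 0.13.
P(D) = P(D|H1)·P(H1) + P(D|H2)·P(H2) + P(D|H3)·P(H3) + P(D|H4)·P(H4) + P(D|H5)·P(H5) + P(D|H6)·P(H6)
      = 0.019·0.25 + 0.0672·0.27 + 0.1227·0.21 + 0.0252·0.04 + 0.2327·0.1 + 0.0352·0.13
      = 0.00475 + 0.018144 + 0.025767 + 0.001008 + 0.02327 + 0.004576 = 0.077515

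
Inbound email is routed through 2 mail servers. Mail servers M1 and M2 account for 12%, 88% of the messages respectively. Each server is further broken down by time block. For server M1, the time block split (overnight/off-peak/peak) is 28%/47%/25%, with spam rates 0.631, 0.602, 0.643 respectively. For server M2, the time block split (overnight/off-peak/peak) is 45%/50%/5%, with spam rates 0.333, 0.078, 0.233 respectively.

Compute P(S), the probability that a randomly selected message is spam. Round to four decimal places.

P(S|M1) = 0.28·0.631 + 0.47·0.602 + 0.25·0.643 = 0.17668 + 0.28294 + 0.16075 = 0.62037
P(S|M2) = 0.45·0.333 + 0.5·0.078 + 0.05·0.233 = 0.14985 + 0.039 + 0.01165 = 0.2005
By total probability over the outer partition,
P(S) = 0.12·0.62037 + 0.88·0.2005
      = 0.0744444 + 0.17644 = 0.2508844

P(S) ≈ 0.2509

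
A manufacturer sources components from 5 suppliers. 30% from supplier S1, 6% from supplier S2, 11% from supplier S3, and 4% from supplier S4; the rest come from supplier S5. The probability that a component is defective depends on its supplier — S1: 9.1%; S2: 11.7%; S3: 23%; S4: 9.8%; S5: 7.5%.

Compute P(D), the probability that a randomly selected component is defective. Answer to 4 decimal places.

P(S5) = 1 − (0.3 + 0.06 + 0.11 + 0.04) = 0.49.
P(D) = P(D|S1)·P(S1) + P(D|S2)·P(S2) + P(D|S3)·P(S3) + P(D|S4)·P(S4) + P(D|S5)·P(S5)
      = 0.091·0.3 + 0.117·0.06 + 0.23·0.11 + 0.098·0.04 + 0.075·0.49
      = 0.0273 + 0.00702 + 0.0253 + 0.00392 + 0.03675 = 0.10029

P(D) ≈ 0.1003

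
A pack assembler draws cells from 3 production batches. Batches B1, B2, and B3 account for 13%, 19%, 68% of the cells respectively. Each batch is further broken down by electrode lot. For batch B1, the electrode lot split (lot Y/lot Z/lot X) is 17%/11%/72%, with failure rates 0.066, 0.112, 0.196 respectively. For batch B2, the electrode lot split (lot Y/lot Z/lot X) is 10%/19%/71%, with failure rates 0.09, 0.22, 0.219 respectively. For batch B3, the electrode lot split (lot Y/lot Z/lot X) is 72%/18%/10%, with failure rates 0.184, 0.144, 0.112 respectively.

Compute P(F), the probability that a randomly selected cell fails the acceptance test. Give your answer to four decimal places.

P(F) ≈ 0.1759

P(F|B1) = 0.17·0.066 + 0.11·0.112 + 0.72·0.196 = 0.01122 + 0.01232 + 0.14112 = 0.16466
P(F|B2) = 0.1·0.09 + 0.19·0.22 + 0.71·0.219 = 0.009 + 0.0418 + 0.15549 = 0.20629
P(F|B3) = 0.72·0.184 + 0.18·0.144 + 0.1·0.112 = 0.13248 + 0.02592 + 0.0112 = 0.1696
Then overall,
P(F) = 0.13·0.16466 + 0.19·0.20629 + 0.68·0.1696
      = 0.0214058 + 0.0391951 + 0.115328 = 0.1759289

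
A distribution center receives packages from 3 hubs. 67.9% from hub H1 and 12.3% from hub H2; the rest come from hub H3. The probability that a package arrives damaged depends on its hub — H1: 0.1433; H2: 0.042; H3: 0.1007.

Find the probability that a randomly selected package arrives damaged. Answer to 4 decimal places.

P(H3) = 1 − (0.679 + 0.123) = 0.198.
By the law of total probability,
P(D) = P(D|H1)·P(H1) + P(D|H2)·P(H2) + P(D|H3)·P(H3)
      = 0.1433·0.679 + 0.042·0.123 + 0.1007·0.198
      = 0.0973007 + 0.005166 + 0.0199386 = 0.1224053

P(D) ≈ 0.1224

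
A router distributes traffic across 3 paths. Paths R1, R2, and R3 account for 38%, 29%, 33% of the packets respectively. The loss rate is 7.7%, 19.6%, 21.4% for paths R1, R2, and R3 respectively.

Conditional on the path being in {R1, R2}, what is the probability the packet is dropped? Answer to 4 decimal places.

0.1285

Let S = {R1, R2}.
P(S) = 0.38 + 0.29 = 0.67.
P(L ∩ S) = 0.077·0.38 + 0.196·0.29 = 0.02926 + 0.05684 = 0.0861.
P(L | S) = 0.0861 / 0.67 = 0.128507…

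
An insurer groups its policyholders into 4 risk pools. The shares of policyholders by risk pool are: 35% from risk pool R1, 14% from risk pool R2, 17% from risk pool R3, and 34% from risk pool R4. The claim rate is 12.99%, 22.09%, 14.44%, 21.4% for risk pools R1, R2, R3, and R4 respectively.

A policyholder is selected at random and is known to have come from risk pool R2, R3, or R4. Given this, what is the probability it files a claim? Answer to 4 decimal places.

0.1973

Let S = {R2, R3, R4}.
P(S) = 0.14 + 0.17 + 0.34 = 0.65.
P(C ∩ S) = 0.2209·0.14 + 0.1444·0.17 + 0.214·0.34 = 0.030926 + 0.024548 + 0.07276 = 0.128234.
P(C | S) = 0.128234 / 0.65 = 0.197283…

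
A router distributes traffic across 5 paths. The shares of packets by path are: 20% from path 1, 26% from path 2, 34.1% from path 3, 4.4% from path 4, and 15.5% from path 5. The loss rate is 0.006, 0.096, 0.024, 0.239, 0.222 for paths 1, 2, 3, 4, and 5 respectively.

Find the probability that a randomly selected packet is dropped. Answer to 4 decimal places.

By the law of total probability,
P(L) = P(L|1)·P(1) + P(L|2)·P(2) + P(L|3)·P(3) + P(L|4)·P(4) + P(L|5)·P(5)
      = 0.006·0.2 + 0.096·0.26 + 0.024·0.341 + 0.239·0.044 + 0.222·0.155
      = 0.0012 + 0.02496 + 0.008184 + 0.010516 + 0.03441 = 0.07927

0.0793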